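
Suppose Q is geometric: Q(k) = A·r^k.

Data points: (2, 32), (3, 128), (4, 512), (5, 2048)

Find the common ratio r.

4

Consecutive ratio: 128/32 = 4, and 512/128 = 4, so r = 4.
Then A·4^2 = 32 gives A = 2, and Q(k) = 2·4^k.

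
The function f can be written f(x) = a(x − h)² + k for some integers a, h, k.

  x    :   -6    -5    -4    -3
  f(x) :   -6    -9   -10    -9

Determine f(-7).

-1

First differences -3, -1, 1; second difference 2 = 2a, so a = 1.
Expanding, the x-coefficient is −2ah = -2h; matching it to the data gives h = -4, and then k = -10.
So f(x) = 1(x + 4)² − 10.
f(-7) = 1·(-3)² − 10 = -1.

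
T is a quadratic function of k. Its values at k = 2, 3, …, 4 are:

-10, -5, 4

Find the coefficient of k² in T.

Write T(k) = ak² + bk + c; the 3 given values yield a linear system in the 3 coefficients.
Solving, T(k) = 2k² - 5k - 8.
The coefficient of k² is 2.

2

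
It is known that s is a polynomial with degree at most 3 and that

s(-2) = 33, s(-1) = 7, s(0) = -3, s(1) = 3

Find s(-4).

First differences: -26, -10, 6. Second differences: 16, 16.
Level-2 differences are constant, so s has degree 2.
Fitting a degree-2 polynomial gives s(x) = 8x² - 2x - 3.
Then s(-4) = 133.

133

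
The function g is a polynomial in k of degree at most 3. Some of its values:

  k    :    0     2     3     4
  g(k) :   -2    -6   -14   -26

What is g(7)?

Write g(k) = ak³ + bk² + ck + d; the 4 given values yield a linear system in the 4 coefficients.
Solving, the leading coefficient vanishes, and g(k) = -2k² + 2k - 2.
Then g(7) = -86.

-86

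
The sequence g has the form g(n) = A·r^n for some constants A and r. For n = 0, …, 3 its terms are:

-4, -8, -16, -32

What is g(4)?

-64

Consecutive ratio: -8/(-4) = 2, and -16/(-8) = 2, so r = 2.
Then A·2^0 = -4 gives A = -4, and g(n) = -4·2^n.
g(4) = -4·2^4 = -64.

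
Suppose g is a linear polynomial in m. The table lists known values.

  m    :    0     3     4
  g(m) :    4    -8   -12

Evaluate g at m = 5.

Write g(m) = am + b; the 3 given values yield a linear system in the 2 coefficients.
Solving, g(m) = -4m + 4.
Then g(5) = -16.

-16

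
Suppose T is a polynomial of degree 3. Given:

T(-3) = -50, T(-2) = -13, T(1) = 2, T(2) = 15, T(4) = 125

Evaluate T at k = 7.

680

Write T(k) = ak³ + bk² + ck + d; the 5 given values yield a linear system in the 4 coefficients.
Solving, T(k) = 2k³ - k + 1.
Then T(7) = 680.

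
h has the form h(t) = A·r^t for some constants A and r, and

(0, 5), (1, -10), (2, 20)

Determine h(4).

Consecutive ratio: -10/5 = -2, and 20/(-10) = -2, so r = -2.
Then A·(-2)^0 = 5 gives A = 5, and h(t) = 5·(-2)^t.
h(4) = 5·(-2)^4 = 80.

80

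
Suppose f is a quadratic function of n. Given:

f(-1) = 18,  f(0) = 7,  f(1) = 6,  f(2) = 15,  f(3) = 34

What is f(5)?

102

Write f(n) = an² + bn + c; the 5 given values yield a linear system in the 3 coefficients.
Solving, f(n) = 5n² - 6n + 7.
Then f(5) = 102.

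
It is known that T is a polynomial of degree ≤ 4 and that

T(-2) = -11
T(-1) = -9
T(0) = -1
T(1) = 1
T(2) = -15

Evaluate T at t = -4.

51

Write T(t) = at^4 + bt³ + ct² + dt + e; the 5 given values yield a linear system in the 5 coefficients.
Solving, the leading coefficient vanishes, and T(t) = -2t³ - 3t² + 7t - 1.
Then T(-4) = 51.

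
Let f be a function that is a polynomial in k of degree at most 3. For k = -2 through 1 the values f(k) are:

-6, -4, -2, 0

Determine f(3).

4

First differences: 2, 2, 2.
Level-1 differences are constant, so f has degree 1.
Fitting a degree-1 polynomial gives f(k) = 2k - 2.
Then f(3) = 4.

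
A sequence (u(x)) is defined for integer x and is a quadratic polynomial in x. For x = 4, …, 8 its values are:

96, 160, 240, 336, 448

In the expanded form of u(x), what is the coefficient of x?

-8

First differences: 64, 80, 96, 112. Second differences: 16, 16, 16.
Level-2 differences are constant, so u has degree 2.
Fitting a degree-2 polynomial gives u(x) = 8x² - 8x.
The coefficient of x is -8.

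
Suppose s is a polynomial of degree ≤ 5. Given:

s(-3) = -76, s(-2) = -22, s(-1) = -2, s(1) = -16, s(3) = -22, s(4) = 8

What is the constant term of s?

Write s(n) = an^5 + bn^4 + cn³ + dn² + en + p; the 6 given values yield a linear system in the 6 coefficients.
Solving, the top 2 coefficients vanish, and s(n) = 2n³ - 5n² - 9n - 4.
The constant term is s(0) = -4.

-4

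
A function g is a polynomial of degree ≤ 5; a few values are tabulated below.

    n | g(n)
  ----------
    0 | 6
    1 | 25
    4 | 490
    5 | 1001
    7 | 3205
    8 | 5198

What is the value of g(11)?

Write g(n) = an^5 + bn^4 + cn³ + dn² + en + p; the 6 given values yield a linear system in the 6 coefficients.
Solving, the leading coefficient vanishes, and g(n) = n^4 + n³ + 8n² + 9n + 6.
Then g(11) = 17045.

17045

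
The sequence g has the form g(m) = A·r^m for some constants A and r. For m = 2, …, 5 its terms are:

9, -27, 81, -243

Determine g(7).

-2187

Consecutive ratio: -27/9 = -3, and 81/(-27) = -3, so r = -3.
Then A·(-3)^2 = 9 gives A = 1, and g(m) = 1·(-3)^m.
g(7) = 1·(-3)^7 = -2187.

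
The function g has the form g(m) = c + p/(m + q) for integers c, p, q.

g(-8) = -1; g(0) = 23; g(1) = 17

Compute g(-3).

-31

(g(m) − c)(m + q) = p for each data point; the three points give a linear system in c and q, then p follows.
Solving: c = 5, q = 2, p = 36, so g(m) = 5 + 36/(m + 2).
Then g(-3) = 5 + 36/(-1) = -31.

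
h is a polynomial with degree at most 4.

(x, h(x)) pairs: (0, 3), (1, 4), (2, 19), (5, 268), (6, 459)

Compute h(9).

1524

Write h(x) = ax^4 + bx³ + cx² + dx + e; the 5 given values yield a linear system in the 5 coefficients.
Solving, the leading coefficient vanishes, and h(x) = 2x³ + x² - 2x + 3.
Then h(9) = 1524.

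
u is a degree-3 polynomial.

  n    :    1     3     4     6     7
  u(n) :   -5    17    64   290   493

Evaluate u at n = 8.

Write u(n) = an³ + bn² + cn + d; the 5 given values yield a linear system in the 4 coefficients.
Solving, u(n) = 2n³ - 4n² + n - 4.
Then u(8) = 772.

772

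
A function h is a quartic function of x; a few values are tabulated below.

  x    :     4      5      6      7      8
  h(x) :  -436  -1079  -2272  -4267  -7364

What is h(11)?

-26987

Write h(x) = ax^4 + bx³ + cx² + dx + e; the 5 given values yield a linear system in the 5 coefficients.
Solving, h(x) = -2x^4 + 2x³ - 3x² - 4.
Then h(11) = -26987.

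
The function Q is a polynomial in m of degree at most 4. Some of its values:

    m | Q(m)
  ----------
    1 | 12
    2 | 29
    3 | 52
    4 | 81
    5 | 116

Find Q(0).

First differences: 17, 23, 29, 35. Second differences: 6, 6, 6.
Level-2 differences are constant, so Q has degree 2.
Fitting a degree-2 polynomial gives Q(m) = 3m² + 8m + 1.
Then Q(0) = 1.

1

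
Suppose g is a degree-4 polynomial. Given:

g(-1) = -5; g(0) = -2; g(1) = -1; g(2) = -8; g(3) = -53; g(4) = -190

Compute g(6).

Write g(m) = am^4 + bm³ + cm² + dm + e; the 6 given values yield a linear system in the 5 coefficients.
Solving, g(m) = -m^4 + m³ + m - 2.
Then g(6) = -1076.

-1076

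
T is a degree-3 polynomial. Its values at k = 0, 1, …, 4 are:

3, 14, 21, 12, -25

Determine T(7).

First differences: 11, 7, -9, -37. Second differences: -4, -16, -28. Third differences: -12, -12.
Level-3 differences are constant, so T has degree 3.
Fitting a degree-3 polynomial gives T(k) = -2k³ + 4k² + 9k + 3.
Then T(7) = -424.

-424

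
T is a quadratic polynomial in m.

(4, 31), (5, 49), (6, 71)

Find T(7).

97

Write T(m) = am² + bm + c; the 3 given values yield a linear system in the 3 coefficients.
Solving, T(m) = 2m² - 1.
Then T(7) = 97.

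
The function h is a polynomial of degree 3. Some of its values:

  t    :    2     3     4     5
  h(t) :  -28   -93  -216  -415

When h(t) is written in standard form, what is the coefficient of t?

Write h(t) = at³ + bt² + ct + d; the 4 given values yield a linear system in the 4 coefficients.
Solving, h(t) = -3t³ - 2t² + 2t.
The coefficient of t is 2.

2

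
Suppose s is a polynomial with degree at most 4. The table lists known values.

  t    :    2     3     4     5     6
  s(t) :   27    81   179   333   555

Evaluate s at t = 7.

First differences: 54, 98, 154, 222. Second differences: 44, 56, 68. Third differences: 12, 12.
Level-3 differences are constant, so s has degree 3.
Fitting a degree-3 polynomial gives s(t) = 2t³ + 4t² - 4t + 3.
Then s(7) = 857.

857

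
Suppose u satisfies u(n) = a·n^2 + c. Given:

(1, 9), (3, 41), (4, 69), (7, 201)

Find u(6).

149

From u(1) = 9 and u(3) = 41: 1a + c = 9 and 9a + c = 41.
Subtracting: 8a = 32, so a = 4; then c = 9 − 4·1 = 5.
So u(n) = 4n² + 5, and u(6) = 149.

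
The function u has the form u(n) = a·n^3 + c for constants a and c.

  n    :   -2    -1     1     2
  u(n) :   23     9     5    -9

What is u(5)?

From u(-2) = 23 and u(-1) = 9: -8a + c = 23 and -1a + c = 9.
Subtracting: 7a = -14, so a = -2; then c = 23 − (-2)·(-8) = 7.
So u(n) = -2n³ + 7, and u(5) = -243.

-243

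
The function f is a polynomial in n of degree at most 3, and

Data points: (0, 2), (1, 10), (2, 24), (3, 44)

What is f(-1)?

First differences: 8, 14, 20. Second differences: 6, 6.
Level-2 differences are constant, so f has degree 2.
Fitting a degree-2 polynomial gives f(n) = 3n² + 5n + 2.
Then f(-1) = 0.

0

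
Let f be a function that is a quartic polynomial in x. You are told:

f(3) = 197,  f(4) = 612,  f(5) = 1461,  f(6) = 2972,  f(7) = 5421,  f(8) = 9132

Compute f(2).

36

Write f(x) = ax^4 + bx³ + cx² + dx + e; the 6 given values yield a linear system in the 5 coefficients.
Solving, f(x) = 2x^4 + 2x³ - x² - 2x - 4.
Then f(2) = 36.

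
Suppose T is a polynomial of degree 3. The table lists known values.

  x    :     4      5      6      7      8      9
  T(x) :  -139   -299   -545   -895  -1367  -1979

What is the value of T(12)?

-4835

Write T(x) = ax³ + bx² + cx + d; the 6 given values yield a linear system in the 4 coefficients.
Solving, T(x) = -3x³ + 2x² + 5x + 1.
Then T(12) = -4835.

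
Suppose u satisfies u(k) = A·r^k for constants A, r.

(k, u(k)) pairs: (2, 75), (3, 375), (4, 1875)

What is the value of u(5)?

Consecutive ratio: 375/75 = 5, and 1875/375 = 5, so r = 5.
Then A·5^2 = 75 gives A = 3, and u(k) = 3·5^k.
u(5) = 3·5^5 = 9375.

9375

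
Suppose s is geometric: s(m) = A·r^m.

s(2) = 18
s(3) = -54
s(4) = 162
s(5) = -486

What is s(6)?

1458

Consecutive ratio: -54/18 = -3, and 162/(-54) = -3, so r = -3.
Then A·(-3)^2 = 18 gives A = 2, and s(m) = 2·(-3)^m.
s(6) = 2·(-3)^6 = 1458.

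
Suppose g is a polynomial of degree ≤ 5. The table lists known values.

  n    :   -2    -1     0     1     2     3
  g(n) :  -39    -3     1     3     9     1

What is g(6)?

First differences: 36, 4, 2, 6, -8. Second differences: -32, -2, 4, -14. Third differences: 30, 6, -18. Fourth differences: -24, -24.
Level-4 differences are constant, so g has degree 4.
Fitting a degree-4 polynomial gives g(n) = -n^4 + 3n³ + 1.
Then g(6) = -647.

-647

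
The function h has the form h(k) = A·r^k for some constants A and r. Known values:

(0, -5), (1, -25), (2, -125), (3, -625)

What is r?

5

Consecutive ratio: -25/(-5) = 5, and -125/(-25) = 5, so r = 5.
Then A·5^0 = -5 gives A = -5, and h(k) = -5·5^k.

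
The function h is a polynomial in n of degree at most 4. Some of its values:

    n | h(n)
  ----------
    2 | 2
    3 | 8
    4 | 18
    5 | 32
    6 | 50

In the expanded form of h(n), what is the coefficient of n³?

0

First differences: 6, 10, 14, 18. Second differences: 4, 4, 4.
Level-2 differences are constant, so h has degree 2.
Fitting a degree-2 polynomial gives h(n) = 2n² - 4n + 2.
The coefficient of n³ is 0.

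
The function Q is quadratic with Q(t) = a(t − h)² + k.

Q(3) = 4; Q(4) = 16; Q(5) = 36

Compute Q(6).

64

First differences 12, 20; second difference 8 = 2a, so a = 4.
Expanding, the t-coefficient is −2ah = -8h; matching it to the data gives h = 2, and then k = 0.
So Q(t) = 4(t − 2)² + 0.
Q(6) = 4·4² + 0 = 64.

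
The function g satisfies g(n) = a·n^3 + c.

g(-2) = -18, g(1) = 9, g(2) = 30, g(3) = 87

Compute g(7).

From g(-2) = -18 and g(1) = 9: -8a + c = -18 and 1a + c = 9.
Subtracting: 9a = 27, so a = 3; then c = -18 − 3·(-8) = 6.
So g(n) = 3n³ + 6, and g(7) = 1035.

1035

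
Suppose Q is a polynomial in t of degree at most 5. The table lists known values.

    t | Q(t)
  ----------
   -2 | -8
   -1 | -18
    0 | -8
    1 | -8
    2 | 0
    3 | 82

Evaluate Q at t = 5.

972

First differences: -10, 10, 0, 8, 82. Second differences: 20, -10, 8, 74. Third differences: -30, 18, 66. Fourth differences: 48, 48.
Level-4 differences are constant, so Q has degree 4.
Fitting a degree-4 polynomial gives Q(t) = 2t^4 - t³ - 7t² + 6t - 8.
Then Q(5) = 972.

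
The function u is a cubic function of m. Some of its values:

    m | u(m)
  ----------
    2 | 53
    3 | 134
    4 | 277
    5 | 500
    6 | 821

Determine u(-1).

2

First differences: 81, 143, 223, 321. Second differences: 62, 80, 98. Third differences: 18, 18.
Level-3 differences are constant, so u has degree 3.
Fitting a degree-3 polynomial gives u(m) = 3m³ + 4m² + 4m + 5.
Then u(-1) = 2.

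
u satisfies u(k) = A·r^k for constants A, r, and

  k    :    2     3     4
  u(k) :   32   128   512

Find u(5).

2048

Consecutive ratio: 128/32 = 4, and 512/128 = 4, so r = 4.
Then A·4^2 = 32 gives A = 2, and u(k) = 2·4^k.
u(5) = 2·4^5 = 2048.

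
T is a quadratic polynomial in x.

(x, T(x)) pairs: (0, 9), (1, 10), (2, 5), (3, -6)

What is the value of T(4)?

-23

First differences: 1, -5, -11. Second differences: -6, -6.
Level-2 differences are constant, so T has degree 2.
Fitting a degree-2 polynomial gives T(x) = -3x² + 4x + 9.
Then T(4) = -23.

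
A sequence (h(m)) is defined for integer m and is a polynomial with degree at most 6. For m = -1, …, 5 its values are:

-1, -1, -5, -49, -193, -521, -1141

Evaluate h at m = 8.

-6193

First differences: 0, -4, -44, -144, -328, -620. Second differences: -4, -40, -100, -184, -292. Third differences: -36, -60, -84, -108. Fourth differences: -24, -24, -24.
Level-4 differences are constant, so h has degree 4.
Fitting a degree-4 polynomial gives h(m) = -m^4 - 4m³ - m² + 2m - 1.
Then h(8) = -6193.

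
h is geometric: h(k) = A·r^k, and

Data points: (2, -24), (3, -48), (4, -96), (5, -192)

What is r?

Consecutive ratio: -48/(-24) = 2, and -96/(-48) = 2, so r = 2.
Then A·2^2 = -24 gives A = -6, and h(k) = -6·2^k.

2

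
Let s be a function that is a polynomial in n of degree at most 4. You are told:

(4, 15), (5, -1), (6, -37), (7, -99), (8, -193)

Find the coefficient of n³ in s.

First differences: -16, -36, -62, -94. Second differences: -20, -26, -32. Third differences: -6, -6.
Level-3 differences are constant, so s has degree 3.
Fitting a degree-3 polynomial gives s(n) = -n³ + 5n² - 1.
The coefficient of n³ is -1.

-1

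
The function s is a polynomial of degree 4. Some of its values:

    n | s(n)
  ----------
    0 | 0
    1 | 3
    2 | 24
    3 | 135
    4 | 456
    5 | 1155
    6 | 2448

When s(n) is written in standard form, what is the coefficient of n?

First differences: 3, 21, 111, 321, 699, 1293. Second differences: 18, 90, 210, 378, 594. Third differences: 72, 120, 168, 216. Fourth differences: 48, 48, 48.
Level-4 differences are constant, so s has degree 4.
Fitting a degree-4 polynomial gives s(n) = 2n^4 - 5n² + 6n.
The coefficient of n is 6.

6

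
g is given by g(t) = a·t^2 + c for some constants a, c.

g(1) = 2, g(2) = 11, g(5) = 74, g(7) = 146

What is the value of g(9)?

From g(1) = 2 and g(2) = 11: 1a + c = 2 and 4a + c = 11.
Subtracting: 3a = 9, so a = 3; then c = 2 − 3·1 = -1.
So g(t) = 3t² − 1, and g(9) = 242.

242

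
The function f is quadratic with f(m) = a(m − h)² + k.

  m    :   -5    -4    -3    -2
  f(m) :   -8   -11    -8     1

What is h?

-4

First differences -3, 3, 9; second difference 6 = 2a, so a = 3.
Expanding, the m-coefficient is −2ah = -6h; matching it to the data gives h = -4, and then k = -11.
So f(m) = 3(m + 4)² − 11.
Hence h = -4.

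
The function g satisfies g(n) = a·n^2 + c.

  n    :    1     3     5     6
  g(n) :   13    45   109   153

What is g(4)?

73

From g(1) = 13 and g(3) = 45: 1a + c = 13 and 9a + c = 45.
Subtracting: 8a = 32, so a = 4; then c = 13 − 4·1 = 9.
So g(n) = 4n² + 9, and g(4) = 73.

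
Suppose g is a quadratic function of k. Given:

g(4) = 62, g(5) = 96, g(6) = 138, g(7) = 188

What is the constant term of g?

6

First differences: 34, 42, 50. Second differences: 8, 8.
Level-2 differences are constant, so g has degree 2.
Fitting a degree-2 polynomial gives g(k) = 4k² - 2k + 6.
The constant term is g(0) = 6.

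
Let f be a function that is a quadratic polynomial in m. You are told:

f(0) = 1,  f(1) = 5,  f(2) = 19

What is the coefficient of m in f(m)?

Write f(m) = am² + bm + c; the 3 given values yield a linear system in the 3 coefficients.
Solving, f(m) = 5m² - m + 1.
The coefficient of m is -1.

-1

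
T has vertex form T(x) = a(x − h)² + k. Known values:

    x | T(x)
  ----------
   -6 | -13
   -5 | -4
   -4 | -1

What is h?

First differences 9, 3; second difference -6 = 2a, so a = -3.
Expanding, the x-coefficient is −2ah = 6h; matching it to the data gives h = -4, and then k = -1.
So T(x) = -3(x + 4)² − 1.
Hence h = -4.

-4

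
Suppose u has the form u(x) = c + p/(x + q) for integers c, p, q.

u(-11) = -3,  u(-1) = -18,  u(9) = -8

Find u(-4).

(u(x) − c)(x + q) = p for each data point; the three points give a linear system in c and q, then p follows.
Solving: c = -6, q = 3, p = -24, so u(x) = -6 − 24/(x + 3).
Then u(-4) = -6 − 24/(-1) = 18.

18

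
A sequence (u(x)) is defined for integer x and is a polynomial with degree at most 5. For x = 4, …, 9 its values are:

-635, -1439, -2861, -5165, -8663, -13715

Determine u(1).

-11

First differences: -804, -1422, -2304, -3498, -5052. Second differences: -618, -882, -1194, -1554. Third differences: -264, -312, -360. Fourth differences: -48, -48.
Level-4 differences are constant, so u has degree 4.
Fitting a degree-4 polynomial gives u(x) = -2x^4 - 7x² - 3x + 1.
Then u(1) = -11.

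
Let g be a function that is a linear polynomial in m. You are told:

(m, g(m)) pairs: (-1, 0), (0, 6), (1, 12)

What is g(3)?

Write g(m) = am + b; the 3 given values yield a linear system in the 2 coefficients.
Solving, g(m) = 6m + 6.
Then g(3) = 24.

24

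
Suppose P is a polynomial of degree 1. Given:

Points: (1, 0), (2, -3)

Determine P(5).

-12

Write P(t) = at + b; the 2 given values yield a linear system in the 2 coefficients.
Solving, P(t) = -3t + 3.
Then P(5) = -12.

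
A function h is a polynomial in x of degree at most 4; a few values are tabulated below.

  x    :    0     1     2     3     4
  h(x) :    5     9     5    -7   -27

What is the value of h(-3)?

First differences: 4, -4, -12, -20. Second differences: -8, -8, -8.
Level-2 differences are constant, so h has degree 2.
Fitting a degree-2 polynomial gives h(x) = -4x² + 8x + 5.
Then h(-3) = -55.

-55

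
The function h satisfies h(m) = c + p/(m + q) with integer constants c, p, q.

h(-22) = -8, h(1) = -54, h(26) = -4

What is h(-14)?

(h(m) − c)(m + q) = p for each data point; the three points give a linear system in c and q, then p follows.
Solving: c = -6, q = -2, p = 48, so h(m) = -6 + 48/(m − 2).
Then h(-14) = -6 + 48/(-16) = -9.

-9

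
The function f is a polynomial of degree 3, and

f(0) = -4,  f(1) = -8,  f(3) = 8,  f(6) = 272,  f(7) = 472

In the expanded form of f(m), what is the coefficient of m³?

Write f(m) = am³ + bm² + cm + d; the 5 given values yield a linear system in the 4 coefficients.
Solving, f(m) = 2m³ - 4m² - 2m - 4.
The coefficient of m³ is 2.

2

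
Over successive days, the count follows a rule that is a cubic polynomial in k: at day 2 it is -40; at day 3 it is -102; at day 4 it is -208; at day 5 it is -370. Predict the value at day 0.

0

Write the value at k as s(k).
Write s(k) = ak³ + bk² + ck + d; the 4 given values yield a linear system in the 4 coefficients.
Solving, s(k) = -2k³ - 4k² - 4k.
Then s(0) = 0.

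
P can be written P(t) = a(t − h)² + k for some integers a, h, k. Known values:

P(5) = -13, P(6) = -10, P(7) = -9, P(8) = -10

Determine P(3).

-25

First differences 3, 1, -1; second difference -2 = 2a, so a = -1.
Expanding, the t-coefficient is −2ah = 2h; matching it to the data gives h = 7, and then k = -9.
So P(t) = -1(t − 7)² − 9.
P(3) = -1·(-4)² − 9 = -25.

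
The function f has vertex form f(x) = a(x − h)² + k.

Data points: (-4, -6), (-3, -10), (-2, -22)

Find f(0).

First differences -4, -12; second difference -8 = 2a, so a = -4.
Expanding, the x-coefficient is −2ah = 8h; matching it to the data gives h = -4, and then k = -6.
So f(x) = -4(x + 4)² − 6.
f(0) = -4·4² − 6 = -70.

-70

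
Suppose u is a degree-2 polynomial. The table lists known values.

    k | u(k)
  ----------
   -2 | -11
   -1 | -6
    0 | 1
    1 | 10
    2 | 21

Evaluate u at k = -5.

-14

Write u(k) = ak² + bk + c; the 5 given values yield a linear system in the 3 coefficients.
Solving, u(k) = k² + 8k + 1.
Then u(-5) = -14.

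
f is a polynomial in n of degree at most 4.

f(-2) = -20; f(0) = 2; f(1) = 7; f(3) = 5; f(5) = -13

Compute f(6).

Write f(n) = an^4 + bn³ + cn² + dn + e; the 5 given values yield a linear system in the 5 coefficients.
Solving, the top 2 coefficients vanish, and f(n) = -2n² + 7n + 2.
Then f(6) = -28.

-28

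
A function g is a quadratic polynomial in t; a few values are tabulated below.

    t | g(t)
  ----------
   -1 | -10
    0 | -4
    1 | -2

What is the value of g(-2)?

-20

Write g(t) = at² + bt + c; the 3 given values yield a linear system in the 3 coefficients.
Solving, g(t) = -2t² + 4t - 4.
Then g(-2) = -20.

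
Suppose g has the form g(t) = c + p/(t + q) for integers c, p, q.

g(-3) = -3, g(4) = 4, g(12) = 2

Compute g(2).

(g(t) − c)(t + q) = p for each data point; the three points give a linear system in c and q, then p follows.
Solving: c = 1, q = 0, p = 12, so g(t) = 1 + 12/(t + 0).
Then g(2) = 1 + 12/2 = 7.

7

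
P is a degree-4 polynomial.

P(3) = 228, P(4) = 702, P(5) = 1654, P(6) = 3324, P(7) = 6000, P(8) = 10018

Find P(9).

First differences: 474, 952, 1670, 2676, 4018. Second differences: 478, 718, 1006, 1342. Third differences: 240, 288, 336. Fourth differences: 48, 48.
Level-4 differences are constant, so P has degree 4.
Fitting a degree-4 polynomial gives P(k) = 2k^4 + 4k³ - 3k² - 3k - 6.
Then P(9) = 15762.

15762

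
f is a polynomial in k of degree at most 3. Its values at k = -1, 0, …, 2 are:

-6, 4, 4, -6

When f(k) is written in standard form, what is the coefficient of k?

5

Write f(k) = ak³ + bk² + ck + d; the 4 given values yield a linear system in the 4 coefficients.
Solving, the leading coefficient vanishes, and f(k) = -5k² + 5k + 4.
The coefficient of k is 5.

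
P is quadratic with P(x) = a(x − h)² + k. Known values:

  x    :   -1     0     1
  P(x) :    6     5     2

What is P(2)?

-3

First differences -1, -3; second difference -2 = 2a, so a = -1.
Expanding, the x-coefficient is −2ah = 2h; matching it to the data gives h = -1, and then k = 6.
So P(x) = -1(x + 1)² + 6.
P(2) = -1·3² + 6 = -3.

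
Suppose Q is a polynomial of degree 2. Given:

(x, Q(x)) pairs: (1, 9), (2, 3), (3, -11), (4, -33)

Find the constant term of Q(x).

7

Write Q(x) = ax² + bx + c; the 4 given values yield a linear system in the 3 coefficients.
Solving, Q(x) = -4x² + 6x + 7.
The constant term is Q(0) = 7.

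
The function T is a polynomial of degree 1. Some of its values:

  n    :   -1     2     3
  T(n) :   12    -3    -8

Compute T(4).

Write T(n) = an + b; the 3 given values yield a linear system in the 2 coefficients.
Solving, T(n) = -5n + 7.
Then T(4) = -13.

-13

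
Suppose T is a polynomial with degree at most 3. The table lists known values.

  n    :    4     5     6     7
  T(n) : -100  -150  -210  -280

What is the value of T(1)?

-10

Write T(n) = an³ + bn² + cn + d; the 4 given values yield a linear system in the 4 coefficients.
Solving, the leading coefficient vanishes, and T(n) = -5n² - 5n.
Then T(1) = -10.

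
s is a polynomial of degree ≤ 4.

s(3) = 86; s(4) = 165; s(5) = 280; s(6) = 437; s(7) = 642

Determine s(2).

Write s(m) = am^4 + bm³ + cm² + dm + e; the 5 given values yield a linear system in the 5 coefficients.
Solving, the leading coefficient vanishes, and s(m) = m³ + 6m² + 5.
Then s(2) = 37.

37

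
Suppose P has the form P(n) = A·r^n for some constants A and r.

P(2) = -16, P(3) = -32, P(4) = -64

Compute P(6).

-256

Consecutive ratio: -32/(-16) = 2, and -64/(-32) = 2, so r = 2.
Then A·2^2 = -16 gives A = -4, and P(n) = -4·2^n.
P(6) = -4·2^6 = -256.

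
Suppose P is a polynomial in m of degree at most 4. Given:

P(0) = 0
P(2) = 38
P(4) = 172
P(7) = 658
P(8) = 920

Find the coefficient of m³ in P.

1

Write P(m) = am^4 + bm³ + cm² + dm + e; the 5 given values yield a linear system in the 5 coefficients.
Solving, the leading coefficient vanishes, and P(m) = m³ + 6m² + 3m.
The coefficient of m³ is 1.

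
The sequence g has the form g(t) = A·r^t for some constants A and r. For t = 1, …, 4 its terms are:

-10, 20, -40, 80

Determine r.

-2

Consecutive ratio: 20/(-10) = -2, and -40/20 = -2, so r = -2.
Then A·(-2)^1 = -10 gives A = 5, and g(t) = 5·(-2)^t.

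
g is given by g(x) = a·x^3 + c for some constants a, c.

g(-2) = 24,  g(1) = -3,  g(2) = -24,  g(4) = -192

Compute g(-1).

3

From g(-2) = 24 and g(1) = -3: -8a + c = 24 and 1a + c = -3.
Subtracting: 9a = -27, so a = -3; then c = 24 − (-3)·(-8) = 0.
So g(x) = -3x³ + 0, and g(-1) = 3.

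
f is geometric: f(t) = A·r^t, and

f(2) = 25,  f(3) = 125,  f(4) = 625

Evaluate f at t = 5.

3125

Consecutive ratio: 125/25 = 5, and 625/125 = 5, so r = 5.
Then A·5^2 = 25 gives A = 1, and f(t) = 1·5^t.
f(5) = 1·5^5 = 3125.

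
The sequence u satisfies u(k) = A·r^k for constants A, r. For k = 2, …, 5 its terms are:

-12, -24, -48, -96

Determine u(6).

-192

Consecutive ratio: -24/(-12) = 2, and -48/(-24) = 2, so r = 2.
Then A·2^2 = -12 gives A = -3, and u(k) = -3·2^k.
u(6) = -3·2^6 = -192.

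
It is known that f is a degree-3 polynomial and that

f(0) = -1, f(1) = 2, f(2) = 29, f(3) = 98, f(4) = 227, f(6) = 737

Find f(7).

1154

Write f(n) = an³ + bn² + cn + d; the 6 given values yield a linear system in the 4 coefficients.
Solving, f(n) = 3n³ + 3n² - 3n - 1.
Then f(7) = 1154.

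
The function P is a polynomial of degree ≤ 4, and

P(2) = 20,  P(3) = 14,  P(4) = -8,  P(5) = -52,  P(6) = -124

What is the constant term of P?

8

First differences: -6, -22, -44, -72. Second differences: -16, -22, -28. Third differences: -6, -6.
Level-3 differences are constant, so P has degree 3.
Fitting a degree-3 polynomial gives P(x) = -x³ + x² + 8x + 8.
The constant term is P(0) = 8.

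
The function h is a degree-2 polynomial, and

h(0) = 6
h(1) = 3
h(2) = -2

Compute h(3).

Write h(t) = at² + bt + c; the 3 given values yield a linear system in the 3 coefficients.
Solving, h(t) = -t² - 2t + 6.
Then h(3) = -9.

-9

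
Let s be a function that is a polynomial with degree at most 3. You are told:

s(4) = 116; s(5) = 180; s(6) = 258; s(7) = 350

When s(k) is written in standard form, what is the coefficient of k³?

Write s(k) = ak³ + bk² + ck + d; the 4 given values yield a linear system in the 4 coefficients.
Solving, the leading coefficient vanishes, and s(k) = 7k² + k.
The coefficient of k³ is 0.

0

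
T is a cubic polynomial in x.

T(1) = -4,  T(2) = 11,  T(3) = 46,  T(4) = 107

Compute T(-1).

2

Write T(x) = ax³ + bx² + cx + d; the 4 given values yield a linear system in the 4 coefficients.
Solving, T(x) = x³ + 4x² - 4x - 5.
Then T(-1) = 2.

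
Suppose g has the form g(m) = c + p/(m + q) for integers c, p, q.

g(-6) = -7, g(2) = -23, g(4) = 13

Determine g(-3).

-8

(g(m) − c)(m + q) = p for each data point; the three points give a linear system in c and q, then p follows.
Solving: c = -5, q = -3, p = 18, so g(m) = -5 + 18/(m − 3).
Then g(-3) = -5 + 18/(-6) = -8.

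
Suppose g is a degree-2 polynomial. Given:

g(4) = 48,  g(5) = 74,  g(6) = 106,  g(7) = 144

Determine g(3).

First differences: 26, 32, 38. Second differences: 6, 6.
Level-2 differences are constant, so g has degree 2.
Fitting a degree-2 polynomial gives g(t) = 3t² - t + 4.
Then g(3) = 28.

28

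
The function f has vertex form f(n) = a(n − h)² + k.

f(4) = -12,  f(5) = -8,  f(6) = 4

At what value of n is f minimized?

4

First differences 4, 12; second difference 8 = 2a, so a = 4.
Expanding, the n-coefficient is −2ah = -8h; matching it to the data gives h = 4, and then k = -12.
So f(n) = 4(n − 4)² − 12.
Hence h = 4.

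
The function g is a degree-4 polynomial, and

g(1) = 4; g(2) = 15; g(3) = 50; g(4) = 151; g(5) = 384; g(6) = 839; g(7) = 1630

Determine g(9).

4796

Write g(x) = ax^4 + bx³ + cx² + dx + e; the 7 given values yield a linear system in the 5 coefficients.
Solving, g(x) = x^4 - 3x³ + 5x² + 2x - 1.
Then g(9) = 4796.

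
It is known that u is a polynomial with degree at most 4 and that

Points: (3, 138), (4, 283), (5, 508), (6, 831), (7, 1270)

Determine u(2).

55

First differences: 145, 225, 323, 439. Second differences: 80, 98, 116. Third differences: 18, 18.
Level-3 differences are constant, so u has degree 3.
Fitting a degree-3 polynomial gives u(n) = 3n³ + 4n² + 6n + 3.
Then u(2) = 55.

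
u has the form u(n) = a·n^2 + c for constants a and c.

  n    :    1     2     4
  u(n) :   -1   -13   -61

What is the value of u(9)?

-321

From u(1) = -1 and u(2) = -13: 1a + c = -1 and 4a + c = -13.
Subtracting: 3a = -12, so a = -4; then c = -1 − (-4)·1 = 3.
So u(n) = -4n² + 3, and u(9) = -321.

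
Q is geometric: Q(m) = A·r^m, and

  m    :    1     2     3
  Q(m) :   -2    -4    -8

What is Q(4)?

Consecutive ratio: -4/(-2) = 2, and -8/(-4) = 2, so r = 2.
Then A·2^1 = -2 gives A = -1, and Q(m) = -1·2^m.
Q(4) = -1·2^4 = -16.

-16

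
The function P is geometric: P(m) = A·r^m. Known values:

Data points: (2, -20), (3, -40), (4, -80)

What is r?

2

Consecutive ratio: -40/(-20) = 2, and -80/(-40) = 2, so r = 2.
Then A·2^2 = -20 gives A = -5, and P(m) = -5·2^m.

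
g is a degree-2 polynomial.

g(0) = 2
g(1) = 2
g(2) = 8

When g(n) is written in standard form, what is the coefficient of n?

-3

Write g(n) = an² + bn + c; the 3 given values yield a linear system in the 3 coefficients.
Solving, g(n) = 3n² - 3n + 2.
The coefficient of n is -3.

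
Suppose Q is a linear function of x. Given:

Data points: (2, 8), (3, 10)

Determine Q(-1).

2

Write Q(x) = ax + b; the 2 given values yield a linear system in the 2 coefficients.
Solving, Q(x) = 2x + 4.
Then Q(-1) = 2.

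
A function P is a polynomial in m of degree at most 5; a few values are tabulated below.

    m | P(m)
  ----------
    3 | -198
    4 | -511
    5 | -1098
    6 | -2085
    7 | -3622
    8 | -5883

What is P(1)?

-10

First differences: -313, -587, -987, -1537, -2261. Second differences: -274, -400, -550, -724. Third differences: -126, -150, -174. Fourth differences: -24, -24.
Level-4 differences are constant, so P has degree 4.
Fitting a degree-4 polynomial gives P(m) = -m^4 - 3m³ - 4m² + m - 3.
Then P(1) = -10.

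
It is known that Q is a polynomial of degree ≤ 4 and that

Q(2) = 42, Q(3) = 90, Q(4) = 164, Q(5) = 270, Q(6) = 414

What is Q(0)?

0

First differences: 48, 74, 106, 144. Second differences: 26, 32, 38. Third differences: 6, 6.
Level-3 differences are constant, so Q has degree 3.
Fitting a degree-3 polynomial gives Q(t) = t³ + 4t² + 9t.
Then Q(0) = 0.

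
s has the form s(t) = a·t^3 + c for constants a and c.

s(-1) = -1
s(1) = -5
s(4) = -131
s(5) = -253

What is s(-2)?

13

From s(-1) = -1 and s(1) = -5: -1a + c = -1 and 1a + c = -5.
Subtracting: 2a = -4, so a = -2; then c = -1 − (-2)·(-1) = -3.
So s(t) = -2t³ − 3, and s(-2) = 13.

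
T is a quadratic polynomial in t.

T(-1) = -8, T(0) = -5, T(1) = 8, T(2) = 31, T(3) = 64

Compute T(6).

223

First differences: 3, 13, 23, 33. Second differences: 10, 10, 10.
Level-2 differences are constant, so T has degree 2.
Fitting a degree-2 polynomial gives T(t) = 5t² + 8t - 5.
Then T(6) = 223.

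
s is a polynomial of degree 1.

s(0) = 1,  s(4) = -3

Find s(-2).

3

Write s(m) = am + b; the 2 given values yield a linear system in the 2 coefficients.
Solving, s(m) = -m + 1.
Then s(-2) = 3.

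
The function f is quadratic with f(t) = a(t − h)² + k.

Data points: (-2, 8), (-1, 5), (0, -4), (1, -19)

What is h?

First differences -3, -9, -15; second difference -6 = 2a, so a = -3.
Expanding, the t-coefficient is −2ah = 6h; matching it to the data gives h = -2, and then k = 8.
So f(t) = -3(t + 2)² + 8.
Hence h = -2.

-2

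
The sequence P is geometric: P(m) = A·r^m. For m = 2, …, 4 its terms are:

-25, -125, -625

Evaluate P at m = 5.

Consecutive ratio: -125/(-25) = 5, and -625/(-125) = 5, so r = 5.
Then A·5^2 = -25 gives A = -1, and P(m) = -1·5^m.
P(5) = -1·5^5 = -3125.

-3125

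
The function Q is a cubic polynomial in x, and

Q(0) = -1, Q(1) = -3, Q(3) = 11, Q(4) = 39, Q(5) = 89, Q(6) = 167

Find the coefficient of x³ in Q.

Write Q(x) = ax³ + bx² + cx + d; the 6 given values yield a linear system in the 4 coefficients.
Solving, Q(x) = x³ - x² - 2x - 1.
The coefficient of x³ is 1.

1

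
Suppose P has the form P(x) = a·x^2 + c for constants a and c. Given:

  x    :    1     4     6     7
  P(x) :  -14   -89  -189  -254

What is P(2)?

From P(1) = -14 and P(4) = -89: 1a + c = -14 and 16a + c = -89.
Subtracting: 15a = -75, so a = -5; then c = -14 − (-5)·1 = -9.
So P(x) = -5x² − 9, and P(2) = -29.

-29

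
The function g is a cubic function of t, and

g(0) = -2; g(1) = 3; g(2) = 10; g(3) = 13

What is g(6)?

-62

Write g(t) = at³ + bt² + ct + d; the 4 given values yield a linear system in the 4 coefficients.
Solving, g(t) = -t³ + 4t² + 2t - 2.
Then g(6) = -62.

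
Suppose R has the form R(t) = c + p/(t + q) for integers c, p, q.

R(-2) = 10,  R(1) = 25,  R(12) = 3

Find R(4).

(R(t) − c)(t + q) = p for each data point; the three points give a linear system in c and q, then p follows.
Solving: c = 5, q = -2, p = -20, so R(t) = 5 − 20/(t − 2).
Then R(4) = 5 − 20/2 = -5.

-5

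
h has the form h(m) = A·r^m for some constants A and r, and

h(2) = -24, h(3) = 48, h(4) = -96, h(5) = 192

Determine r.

-2

Consecutive ratio: 48/(-24) = -2, and -96/48 = -2, so r = -2.
Then A·(-2)^2 = -24 gives A = -6, and h(m) = -6·(-2)^m.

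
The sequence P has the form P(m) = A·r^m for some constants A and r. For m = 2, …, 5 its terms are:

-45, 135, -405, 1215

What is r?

-3

Consecutive ratio: 135/(-45) = -3, and -405/135 = -3, so r = -3.
Then A·(-3)^2 = -45 gives A = -5, and P(m) = -5·(-3)^m.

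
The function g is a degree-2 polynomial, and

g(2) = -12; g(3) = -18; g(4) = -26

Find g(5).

-36

Write g(x) = ax² + bx + c; the 3 given values yield a linear system in the 3 coefficients.
Solving, g(x) = -x² - x - 6.
Then g(5) = -36.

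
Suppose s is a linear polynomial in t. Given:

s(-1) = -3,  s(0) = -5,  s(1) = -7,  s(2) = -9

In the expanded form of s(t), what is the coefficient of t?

Write s(t) = at + b; the 4 given values yield a linear system in the 2 coefficients.
Solving, s(t) = -2t - 5.
The coefficient of t is -2.

-2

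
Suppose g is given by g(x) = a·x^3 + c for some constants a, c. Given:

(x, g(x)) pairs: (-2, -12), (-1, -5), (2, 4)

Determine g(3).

23

From g(-2) = -12 and g(-1) = -5: -8a + c = -12 and -1a + c = -5.
Subtracting: 7a = 7, so a = 1; then c = -12 − 1·(-8) = -4.
So g(x) = 1x³ − 4, and g(3) = 23.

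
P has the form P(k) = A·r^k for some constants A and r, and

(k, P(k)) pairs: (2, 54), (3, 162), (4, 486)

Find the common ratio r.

Consecutive ratio: 162/54 = 3, and 486/162 = 3, so r = 3.
Then A·3^2 = 54 gives A = 6, and P(k) = 6·3^k.

3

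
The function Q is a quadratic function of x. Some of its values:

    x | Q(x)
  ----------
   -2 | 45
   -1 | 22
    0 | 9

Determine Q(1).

Write Q(x) = ax² + bx + c; the 3 given values yield a linear system in the 3 coefficients.
Solving, Q(x) = 5x² - 8x + 9.
Then Q(1) = 6.

6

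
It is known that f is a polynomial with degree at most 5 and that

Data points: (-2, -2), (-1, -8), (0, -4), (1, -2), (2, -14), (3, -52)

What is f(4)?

-128

Write f(x) = ax^5 + bx^4 + cx³ + dx² + ex + p; the 6 given values yield a linear system in the 6 coefficients.
Solving, the top 2 coefficients vanish, and f(x) = -2x³ - x² + 5x - 4.
Then f(4) = -128.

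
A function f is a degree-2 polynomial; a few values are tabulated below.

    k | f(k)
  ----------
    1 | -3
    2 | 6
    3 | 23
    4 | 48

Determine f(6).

Write f(k) = ak² + bk + c; the 4 given values yield a linear system in the 3 coefficients.
Solving, f(k) = 4k² - 3k - 4.
Then f(6) = 122.

122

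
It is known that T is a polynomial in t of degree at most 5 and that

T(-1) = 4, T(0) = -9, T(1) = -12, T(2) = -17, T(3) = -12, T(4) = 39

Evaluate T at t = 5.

First differences: -13, -3, -5, 5, 51. Second differences: 10, -2, 10, 46. Third differences: -12, 12, 36. Fourth differences: 24, 24.
Level-4 differences are constant, so T has degree 4.
Fitting a degree-4 polynomial gives T(t) = t^4 - 4t³ + 4t² - 4t - 9.
Then T(5) = 196.

196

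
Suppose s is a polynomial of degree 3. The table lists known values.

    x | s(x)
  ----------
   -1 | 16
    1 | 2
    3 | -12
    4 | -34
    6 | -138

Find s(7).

Write s(x) = ax³ + bx² + cx + d; the 5 given values yield a linear system in the 4 coefficients.
Solving, s(x) = -x³ + 3x² - 6x + 6.
Then s(7) = -232.

-232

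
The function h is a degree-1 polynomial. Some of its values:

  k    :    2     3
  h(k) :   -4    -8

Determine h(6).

-20

Write h(k) = ak + b; the 2 given values yield a linear system in the 2 coefficients.
Solving, h(k) = -4k + 4.
Then h(6) = -20.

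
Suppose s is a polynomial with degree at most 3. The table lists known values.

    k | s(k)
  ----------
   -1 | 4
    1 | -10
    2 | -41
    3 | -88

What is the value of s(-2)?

-13

Write s(k) = ak³ + bk² + ck + d; the 4 given values yield a linear system in the 4 coefficients.
Solving, the leading coefficient vanishes, and s(k) = -8k² - 7k + 5.
Then s(-2) = -13.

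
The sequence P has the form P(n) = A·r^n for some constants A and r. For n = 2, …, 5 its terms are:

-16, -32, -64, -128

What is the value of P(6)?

-256

Consecutive ratio: -32/(-16) = 2, and -64/(-32) = 2, so r = 2.
Then A·2^2 = -16 gives A = -4, and P(n) = -4·2^n.
P(6) = -4·2^6 = -256.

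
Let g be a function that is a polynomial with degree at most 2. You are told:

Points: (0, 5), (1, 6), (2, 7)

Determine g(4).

First differences: 1, 1.
Level-1 differences are constant, so g has degree 1.
Fitting a degree-1 polynomial gives g(t) = t + 5.
Then g(4) = 9.

9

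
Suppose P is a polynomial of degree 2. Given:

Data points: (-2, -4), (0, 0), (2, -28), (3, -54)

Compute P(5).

Write P(n) = an² + bn + c; the 4 given values yield a linear system in the 3 coefficients.
Solving, P(n) = -4n² - 6n.
Then P(5) = -130.

-130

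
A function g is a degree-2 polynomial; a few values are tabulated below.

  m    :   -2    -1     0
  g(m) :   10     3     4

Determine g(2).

Write g(m) = am² + bm + c; the 3 given values yield a linear system in the 3 coefficients.
Solving, g(m) = 4m² + 5m + 4.
Then g(2) = 30.

30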